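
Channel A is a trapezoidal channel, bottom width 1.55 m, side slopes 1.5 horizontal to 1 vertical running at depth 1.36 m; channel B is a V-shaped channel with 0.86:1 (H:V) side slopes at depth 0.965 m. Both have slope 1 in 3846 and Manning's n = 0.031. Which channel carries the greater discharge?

Channel A: With bottom width b = 1.55 m and side slope z = 1.5: A = (b + zy)y = (1.55 + 1.5×1.36)×1.36 = 4.882 m²; P = b + 2y√(1+z²) = 1.55 + 2×1.36×1.803 = 6.454 m. Hydraulic radius R = A/P = 4.882/6.454 = 0.7565 m. Q_A = (1/0.031)·4.882·0.7565^(2/3)·√0.00026 = 2.109 m³/s.
Channel B: For a triangular section with side slope z = 0.86: A = zy² = 0.86×0.965² = 0.8009 m²; P = 2y√(1+z²) = 2×0.965×1.319 = 2.546 m. Hydraulic radius R = A/P = 0.8009/2.546 = 0.3146 m. Q_B = (1/0.031)·0.8009·0.3146^(2/3)·√0.00026 = 0.1927 m³/s.
Q_A = 2.109 m³/s vs Q_B = 0.1927 m³/s, so channel A carries more.

channel A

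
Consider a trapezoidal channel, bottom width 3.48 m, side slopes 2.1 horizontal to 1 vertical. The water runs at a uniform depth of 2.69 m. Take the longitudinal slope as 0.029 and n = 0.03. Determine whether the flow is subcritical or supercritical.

supercritical

With bottom width b = 3.48 m and side slope z = 2.1: A = (b + zy)y = (3.48 + 2.1×2.69)×2.69 = 24.56 m²; P = b + 2y√(1+z²) = 3.48 + 2×2.69×2.326 = 15.99 m.
Hydraulic radius R = A/P = 24.56/15.99 = 1.535 m.
V = (1/n) R^(2/3) √S = (1/0.03) × 1.535^(2/3) × √0.029 = 7.555 m/s. Hydraulic depth D_h = A/T = 24.56/14.78 = 1.662 m.
Froude number Fr = V/√(g·D_h) = 7.555/√(9.81×1.662) = 1.87, which is greater than 1, so the flow is supercritical.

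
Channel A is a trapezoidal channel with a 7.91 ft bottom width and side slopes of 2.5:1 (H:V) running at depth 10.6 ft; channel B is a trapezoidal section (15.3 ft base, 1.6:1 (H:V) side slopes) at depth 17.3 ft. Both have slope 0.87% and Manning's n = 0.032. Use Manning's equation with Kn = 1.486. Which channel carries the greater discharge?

Channel A: With bottom width b = 7.91 ft and side slope z = 2.5: A = (b + zy)y = (7.91 + 2.5×10.6)×10.6 = 364.7 ft²; P = b + 2y√(1+z²) = 7.91 + 2×10.6×2.693 = 64.99 ft. Hydraulic radius R = A/P = 364.7/64.99 = 5.612 ft. Q_A = (1.486/0.032)·364.7·5.612^(2/3)·√0.0087 = 4989 ft³/s.
Channel B: With bottom width b = 15.3 ft and side slope z = 1.6: A = (b + zy)y = (15.3 + 1.6×17.3)×17.3 = 743.6 ft²; P = b + 2y√(1+z²) = 15.3 + 2×17.3×1.887 = 80.58 ft. Hydraulic radius R = A/P = 743.6/80.58 = 9.227 ft. Q_B = (1.486/0.032)·743.6·9.227^(2/3)·√0.0087 = 14170 ft³/s.
Q_A = 4989 ft³/s vs Q_B = 14170 ft³/s, so channel B carries more.

channel B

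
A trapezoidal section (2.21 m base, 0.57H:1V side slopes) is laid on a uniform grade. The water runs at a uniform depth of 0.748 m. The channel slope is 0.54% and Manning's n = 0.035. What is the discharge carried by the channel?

With bottom width b = 2.21 m and side slope z = 0.57: A = (b + zy)y = (2.21 + 0.57×0.748)×0.748 = 1.972 m²; P = b + 2y√(1+z²) = 2.21 + 2×0.748×1.151 = 3.932 m.
Hydraulic radius R = A/P = 1.972/3.932 = 0.5015 m.
Manning's equation: Q = (1/n) A R^(2/3) S^(1/2) = (1/0.035) × 1.972 × 0.5015^(2/3) × 0.0054^(1/2) = 2.61 m³/s.

Q = 2.61 m³/s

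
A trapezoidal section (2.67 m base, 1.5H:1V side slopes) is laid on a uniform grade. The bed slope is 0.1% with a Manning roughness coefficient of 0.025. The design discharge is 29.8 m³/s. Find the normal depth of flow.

Manning's equation rearranged: A R^(2/3) = nQ / (1·√S) = 0.025 × 29.8 / (√0.001) = 23.56.
Trying y = 2.28 m: A R^(2/3) = 16.33 — short.
Trying y = 2.71 m: A R^(2/3) = 23.57 — matches.

y_n = 2.71 m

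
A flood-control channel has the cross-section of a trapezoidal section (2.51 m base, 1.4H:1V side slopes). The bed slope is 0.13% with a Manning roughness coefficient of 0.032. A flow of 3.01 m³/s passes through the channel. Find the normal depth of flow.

Manning's equation rearranged: A R^(2/3) = nQ / (1·√S) = 0.032 × 3.01 / (√0.0013) = 2.671.
Trying y = 1.06 m: A R^(2/3) = 3.298 — too large.
Trying y = 0.793 m: A R^(2/3) = 1.922 — too small.
Trying y = 0.948 m: A R^(2/3) = 2.674 — matches.

y_n = 0.948 m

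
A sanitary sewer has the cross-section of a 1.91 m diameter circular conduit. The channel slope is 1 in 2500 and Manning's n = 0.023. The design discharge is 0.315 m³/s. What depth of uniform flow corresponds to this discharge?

y_n = 0.59 m

Manning's equation rearranged: A R^(2/3) = nQ / (1·√S) = 0.023 × 0.315 / (√0.0004) = 0.3622.
Try y = 0.714 m: A R^(2/3) = 0.5206 — over.
Try y = 0.497 m: A R^(2/3) = 0.2595 — short.
Try y = 0.59 m: A R^(2/3) = 0.3627 — ≈ 0.3622.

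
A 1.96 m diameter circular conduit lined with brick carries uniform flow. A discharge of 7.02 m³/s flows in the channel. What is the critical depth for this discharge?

y_c = 1.29 m

At critical depth, Q² T / (g A³) = 1, i.e. A³/T = Q²/g = 7.02²/9.81 = 5.023.
Trying y = 1.43 m: A³/T = 7.535 — over.
Trying y = 1.12 m: A³/T = 2.917 — short.
Trying y = 1.29 m: A³/T = 5.023 — matches.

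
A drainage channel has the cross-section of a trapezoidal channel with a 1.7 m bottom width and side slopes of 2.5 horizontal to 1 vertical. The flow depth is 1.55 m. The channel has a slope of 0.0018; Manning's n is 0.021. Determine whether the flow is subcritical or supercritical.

subcritical

With bottom width b = 1.7 m and side slope z = 2.5: A = (b + zy)y = (1.7 + 2.5×1.55)×1.55 = 8.641 m²; P = b + 2y√(1+z²) = 1.7 + 2×1.55×2.693 = 10.05 m.
Hydraulic radius R = A/P = 8.641/10.05 = 0.8601 m.
V = (1/n) R^(2/3) √S = (1/0.021) × 0.8601^(2/3) × √0.0018 = 1.827 m/s. Hydraulic depth D_h = A/T = 8.641/9.45 = 0.9144 m.
Froude number Fr = V/√(g·D_h) = 1.827/√(9.81×0.9144) = 0.61, which is less than 1, so the flow is subcritical.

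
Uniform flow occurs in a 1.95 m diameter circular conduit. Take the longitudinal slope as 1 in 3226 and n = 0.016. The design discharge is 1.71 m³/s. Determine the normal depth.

y_n = 1.37 m

Manning's equation rearranged: A R^(2/3) = nQ / (1·√S) = 0.016 × 1.71 / (√0.00031) = 1.554.
Try y = 1.11 m: A R^(2/3) = 1.145 — short.
Try y = 1.37 m: A R^(2/3) = 1.556 — matches.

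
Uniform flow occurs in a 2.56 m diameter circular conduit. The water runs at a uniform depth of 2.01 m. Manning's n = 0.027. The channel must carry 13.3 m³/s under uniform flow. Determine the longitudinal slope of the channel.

S = 0.00959

For a circular section of diameter D = 2.56 m at depth y = 2.01 m, the central angle is θ = 2 arccos(1 − 2y/D) = 4.355 rad. Then A = (D²/8)(θ − sin θ) = 4.335 m² and P = Dθ/2 = 5.575 m.
Hydraulic radius R = A/P = 4.335/5.575 = 0.7777 m.
From Manning's equation, S = [nQ / (1 A R^(2/3))]² = [0.027 × 13.3 / (1 × 4.335 × 0.7777^(2/3))]² = 0.00959.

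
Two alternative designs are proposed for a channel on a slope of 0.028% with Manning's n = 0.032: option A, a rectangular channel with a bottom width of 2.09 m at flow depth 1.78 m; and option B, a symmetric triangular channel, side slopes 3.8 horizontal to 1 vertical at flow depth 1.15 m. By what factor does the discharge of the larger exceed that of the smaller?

Channel A: Flow area A = b·y = 2.09 × 1.78 = 3.72 m². Wetted perimeter P = b + 2y = 2.09 + 2×1.78 = 5.65 m. Hydraulic radius R = A/P = 3.72/5.65 = 0.6584 m. Q_A = (1/0.032)·3.72·0.6584^(2/3)·√0.00028 = 1.472 m³/s.
Channel B: For a triangular section with side slope z = 3.8: A = zy² = 3.8×1.15² = 5.025 m²; P = 2y√(1+z²) = 2×1.15×3.929 = 9.038 m. Hydraulic radius R = A/P = 5.025/9.038 = 0.5561 m. Q_B = (1/0.032)·5.025·0.5561^(2/3)·√0.00028 = 1.777 m³/s.
The larger discharge is 1.777 m³/s and the smaller is 1.472 m³/s; the ratio is 1.21.

1.21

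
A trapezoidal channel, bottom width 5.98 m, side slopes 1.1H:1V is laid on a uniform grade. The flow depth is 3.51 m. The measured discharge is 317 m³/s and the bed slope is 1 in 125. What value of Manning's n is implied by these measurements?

n = 0.016

With bottom width b = 5.98 m and side slope z = 1.1: A = (b + zy)y = (5.98 + 1.1×3.51)×3.51 = 34.54 m²; P = b + 2y√(1+z²) = 5.98 + 2×3.51×1.487 = 16.42 m.
Hydraulic radius R = A/P = 34.54/16.42 = 2.104 m.
Rearranging Manning's equation: n = (1/Q) A R^(2/3) S^(1/2) = (1/317) × 34.54 × 2.104^(2/3) × √0.008 = 0.016.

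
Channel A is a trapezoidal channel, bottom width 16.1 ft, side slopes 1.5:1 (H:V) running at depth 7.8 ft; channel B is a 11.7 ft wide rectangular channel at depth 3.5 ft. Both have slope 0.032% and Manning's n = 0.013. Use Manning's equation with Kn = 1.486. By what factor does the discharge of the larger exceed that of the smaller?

Channel A: With bottom width b = 16.1 ft and side slope z = 1.5: A = (b + zy)y = (16.1 + 1.5×7.8)×7.8 = 216.8 ft²; P = b + 2y√(1+z²) = 16.1 + 2×7.8×1.803 = 44.22 ft. Hydraulic radius R = A/P = 216.8/44.22 = 4.903 ft. Q_A = (1.486/0.013)·216.8·4.903^(2/3)·√0.00032 = 1280 ft³/s.
Channel B: Flow area A = b·y = 11.7 × 3.5 = 40.95 ft². Wetted perimeter P = b + 2y = 11.7 + 2×3.5 = 18.7 ft. Hydraulic radius R = A/P = 40.95/18.7 = 2.19 ft. Q_B = (1.486/0.013)·40.95·2.19^(2/3)·√0.00032 = 141.2 ft³/s.
The larger discharge is 1280 ft³/s and the smaller is 141.2 ft³/s; the ratio is 9.06.

9.06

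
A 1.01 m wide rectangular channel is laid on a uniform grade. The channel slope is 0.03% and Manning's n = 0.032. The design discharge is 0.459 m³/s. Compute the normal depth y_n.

Manning's equation rearranged: A R^(2/3) = nQ / (1·√S) = 0.032 × 0.459 / (√0.0003) = 0.848.
At y = 1.28 m: A R^(2/3) = 0.6568 — short.
At y = 1.9 m: A R^(2/3) = 1.04 — over.
At y = 1.59 m: A R^(2/3) = 0.8473 — close enough.

y_n = 1.59 m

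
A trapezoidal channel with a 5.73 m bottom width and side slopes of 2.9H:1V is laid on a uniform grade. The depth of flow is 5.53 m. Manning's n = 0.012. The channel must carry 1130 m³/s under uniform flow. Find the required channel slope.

With bottom width b = 5.73 m and side slope z = 2.9: A = (b + zy)y = (5.73 + 2.9×5.53)×5.53 = 120.4 m²; P = b + 2y√(1+z²) = 5.73 + 2×5.53×3.068 = 39.66 m.
Hydraulic radius R = A/P = 120.4/39.66 = 3.035 m.
From Manning's equation, S = [nQ / (1 A R^(2/3))]² = [0.012 × 1130 / (1 × 120.4 × 3.035^(2/3))]² = 0.00289.

S = 0.00289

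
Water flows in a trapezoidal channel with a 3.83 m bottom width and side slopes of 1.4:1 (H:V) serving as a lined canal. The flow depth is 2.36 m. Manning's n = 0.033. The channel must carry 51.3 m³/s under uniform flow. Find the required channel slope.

With bottom width b = 3.83 m and side slope z = 1.4: A = (b + zy)y = (3.83 + 1.4×2.36)×2.36 = 16.84 m²; P = b + 2y√(1+z²) = 3.83 + 2×2.36×1.72 = 11.95 m.
Hydraulic radius R = A/P = 16.84/11.95 = 1.409 m.
From Manning's equation, S = [nQ / (1 A R^(2/3))]² = [0.033 × 51.3 / (1 × 16.84 × 1.409^(2/3))]² = 0.0064.

S = 0.0064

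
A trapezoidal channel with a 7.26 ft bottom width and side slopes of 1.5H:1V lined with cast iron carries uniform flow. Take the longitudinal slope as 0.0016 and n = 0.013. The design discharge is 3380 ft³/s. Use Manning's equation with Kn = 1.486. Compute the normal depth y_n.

Manning's equation rearranged: A R^(2/3) = nQ / (1.486·√S) = 0.013 × 3380 / (1.486 × √0.0016) = 739.2.
Try y = 9.02 ft: A R^(2/3) = 527.2 — too small.
Try y = 12.8 ft: A R^(2/3) = 1160 — too large.
Try y = 10.5 ft: A R^(2/3) = 739.5 — matches.

y_n = 10.5 ft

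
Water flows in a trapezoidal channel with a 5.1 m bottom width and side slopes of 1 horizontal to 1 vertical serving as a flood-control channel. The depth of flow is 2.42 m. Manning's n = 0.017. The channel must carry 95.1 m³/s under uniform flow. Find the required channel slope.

With bottom width b = 5.1 m and side slope z = 1: A = (b + zy)y = (5.1 + 1×2.42)×2.42 = 18.2 m²; P = b + 2y√(1+z²) = 5.1 + 2×2.42×1.414 = 11.94 m.
Hydraulic radius R = A/P = 18.2/11.94 = 1.524 m.
From Manning's equation, S = [nQ / (1 A R^(2/3))]² = [0.017 × 95.1 / (1 × 18.2 × 1.524^(2/3))]² = 0.0045.

S = 0.0045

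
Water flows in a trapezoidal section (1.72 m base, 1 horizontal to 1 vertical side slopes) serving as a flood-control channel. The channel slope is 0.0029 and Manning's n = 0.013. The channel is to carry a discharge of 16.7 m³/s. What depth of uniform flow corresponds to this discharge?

y_n = 1.47 m

Manning's equation rearranged: A R^(2/3) = nQ / (1·√S) = 0.013 × 16.7 / (√0.0029) = 4.031.
Try y = 1.66 m: A R^(2/3) = 5.131 — over.
Try y = 1.47 m: A R^(2/3) = 4.034 — ≈ 4.031.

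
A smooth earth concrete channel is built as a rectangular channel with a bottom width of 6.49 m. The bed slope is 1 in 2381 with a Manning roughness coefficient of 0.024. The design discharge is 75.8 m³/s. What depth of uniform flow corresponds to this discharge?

y_n = 7.86 m

Manning's equation rearranged: A R^(2/3) = nQ / (1·√S) = 0.024 × 75.8 / (√0.00042) = 88.77.
Try y = 9.05 m: A R^(2/3) = 105 — over.
Try y = 6.66 m: A R^(2/3) = 72.71 — short.
Try y = 7.86 m: A R^(2/3) = 88.8 — matches.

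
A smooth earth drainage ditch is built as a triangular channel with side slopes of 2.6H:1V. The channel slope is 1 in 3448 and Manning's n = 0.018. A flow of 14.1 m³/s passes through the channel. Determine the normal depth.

Manning's equation rearranged: A R^(2/3) = nQ / (1·√S) = 0.018 × 14.1 / (√0.00029) = 14.9.
Try y = 2.66 m: A R^(2/3) = 21.25 — high.
Try y = 2.03 m: A R^(2/3) = 10.33 — low.
Try y = 2.33 m: A R^(2/3) = 14.93 — close enough.

y_n = 2.33 m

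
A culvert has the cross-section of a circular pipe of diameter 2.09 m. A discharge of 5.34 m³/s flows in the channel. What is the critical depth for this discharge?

y_c = 1.1 m

At critical depth, Q² T / (g A³) = 1, i.e. A³/T = Q²/g = 5.34²/9.81 = 2.907.
Try y = 0.892 m: A³/T = 1.318 — low.
Try y = 1.25 m: A³/T = 4.789 — high.
Try y = 1.1 m: A³/T = 2.938 — matches.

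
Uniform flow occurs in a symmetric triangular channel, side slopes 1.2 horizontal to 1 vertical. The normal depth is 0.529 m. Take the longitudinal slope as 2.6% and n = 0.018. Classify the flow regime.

supercritical

For a triangular section with side slope z = 1.2: A = zy² = 1.2×0.529² = 0.3358 m²; P = 2y√(1+z²) = 2×0.529×1.562 = 1.653 m.
Hydraulic radius R = A/P = 0.3358/1.653 = 0.2032 m.
V = (1/n) R^(2/3) √S = (1/0.018) × 0.2032^(2/3) × √0.026 = 3.096 m/s. Hydraulic depth D_h = A/T = 0.3358/1.27 = 0.2645 m.
Froude number Fr = V/√(g·D_h) = 3.096/√(9.81×0.2645) = 1.92, which is greater than 1, so the flow is supercritical.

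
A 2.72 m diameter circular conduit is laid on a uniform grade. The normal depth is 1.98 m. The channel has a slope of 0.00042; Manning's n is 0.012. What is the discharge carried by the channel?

Q = 6.75 m³/s

For a circular section of diameter D = 2.72 m at depth y = 1.98 m, the central angle is θ = 2 arccos(1 − 2y/D) = 4.088 rad. Then A = (D²/8)(θ − sin θ) = 4.531 m² and P = Dθ/2 = 5.56 m.
Hydraulic radius R = A/P = 4.531/5.56 = 0.815 m.
Manning's equation: Q = (1/n) A R^(2/3) S^(1/2) = (1/0.012) × 4.531 × 0.815^(2/3) × 0.00042^(1/2) = 6.75 m³/s.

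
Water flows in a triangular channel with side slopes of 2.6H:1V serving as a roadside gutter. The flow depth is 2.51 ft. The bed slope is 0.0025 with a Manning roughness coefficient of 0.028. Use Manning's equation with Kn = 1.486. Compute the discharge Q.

For a triangular section with side slope z = 2.6: A = zy² = 2.6×2.51² = 16.38 ft²; P = 2y√(1+z²) = 2×2.51×2.786 = 13.98 ft.
Hydraulic radius R = A/P = 16.38/13.98 = 1.171 ft.
Manning's equation: Q = (1.486/n) A R^(2/3) S^(1/2) = (1.486/0.028) × 16.38 × 1.171^(2/3) × 0.0025^(1/2) = 48.3 ft³/s.

Q = 48.3 ft³/s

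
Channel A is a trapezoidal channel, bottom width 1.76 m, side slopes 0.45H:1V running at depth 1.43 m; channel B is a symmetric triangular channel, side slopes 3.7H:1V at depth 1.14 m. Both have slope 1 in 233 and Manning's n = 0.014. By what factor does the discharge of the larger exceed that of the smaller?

Channel A: With bottom width b = 1.76 m and side slope z = 0.45: A = (b + zy)y = (1.76 + 0.45×1.43)×1.43 = 3.437 m²; P = b + 2y√(1+z²) = 1.76 + 2×1.43×1.097 = 4.896 m. Hydraulic radius R = A/P = 3.437/4.896 = 0.702 m. Q_A = (1/0.014)·3.437·0.702^(2/3)·√0.004292 = 12.7 m³/s.
Channel B: For a triangular section with side slope z = 3.7: A = zy² = 3.7×1.14² = 4.809 m²; P = 2y√(1+z²) = 2×1.14×3.833 = 8.739 m. Hydraulic radius R = A/P = 4.809/8.739 = 0.5503 m. Q_B = (1/0.014)·4.809·0.5503^(2/3)·√0.004292 = 15.11 m³/s.
The larger discharge is 15.11 m³/s and the smaller is 12.7 m³/s; the ratio is 1.19.

1.19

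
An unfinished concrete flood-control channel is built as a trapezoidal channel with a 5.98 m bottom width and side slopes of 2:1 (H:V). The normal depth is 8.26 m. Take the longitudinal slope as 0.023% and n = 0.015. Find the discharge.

Q = 499 m³/s

With bottom width b = 5.98 m and side slope z = 2: A = (b + zy)y = (5.98 + 2×8.26)×8.26 = 185.8 m²; P = b + 2y√(1+z²) = 5.98 + 2×8.26×2.236 = 42.92 m.
Hydraulic radius R = A/P = 185.8/42.92 = 4.33 m.
Manning's equation: Q = (1/n) A R^(2/3) S^(1/2) = (1/0.015) × 185.8 × 4.33^(2/3) × 0.00023^(1/2) = 499 m³/s.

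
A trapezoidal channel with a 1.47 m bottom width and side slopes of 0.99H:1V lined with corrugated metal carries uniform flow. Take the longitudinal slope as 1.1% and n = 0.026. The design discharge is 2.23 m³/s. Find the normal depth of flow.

Manning's equation rearranged: A R^(2/3) = nQ / (1·√S) = 0.026 × 2.23 / (√0.011) = 0.5528.
Try y = 0.436 m: A R^(2/3) = 0.3777 — low.
Try y = 0.595 m: A R^(2/3) = 0.6535 — high.
Try y = 0.542 m: A R^(2/3) = 0.5535 — close enough.

y_n = 0.542 m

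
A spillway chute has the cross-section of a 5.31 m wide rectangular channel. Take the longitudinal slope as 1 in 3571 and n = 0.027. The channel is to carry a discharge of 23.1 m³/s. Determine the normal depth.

Manning's equation rearranged: A R^(2/3) = nQ / (1·√S) = 0.027 × 23.1 / (√0.00028) = 37.27.
Try y = 5.48 m: A R^(2/3) = 42.87 — too large.
Try y = 4.29 m: A R^(2/3) = 31.68 — too small.
Try y = 4.89 m: A R^(2/3) = 37.29 — ≈ 37.27.

y_n = 4.89 m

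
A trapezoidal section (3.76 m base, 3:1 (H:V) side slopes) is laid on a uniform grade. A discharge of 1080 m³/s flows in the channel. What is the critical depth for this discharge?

y_c = 7.07 m

At critical depth, Q² T / (g A³) = 1, i.e. A³/T = Q²/g = 1080²/9.81 = 118900.
At y = 8.12 m: A³/T = 226800 — over.
At y = 7.07 m: A³/T = 119100 — close enough.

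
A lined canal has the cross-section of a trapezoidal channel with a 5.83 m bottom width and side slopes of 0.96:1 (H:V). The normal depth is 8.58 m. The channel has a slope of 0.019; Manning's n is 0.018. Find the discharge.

With bottom width b = 5.83 m and side slope z = 0.96: A = (b + zy)y = (5.83 + 0.96×8.58)×8.58 = 120.7 m²; P = b + 2y√(1+z²) = 5.83 + 2×8.58×1.386 = 29.62 m.
Hydraulic radius R = A/P = 120.7/29.62 = 4.075 m.
Manning's equation: Q = (1/n) A R^(2/3) S^(1/2) = (1/0.018) × 120.7 × 4.075^(2/3) × 0.019^(1/2) = 2360 m³/s.

Q = 2360 m³/s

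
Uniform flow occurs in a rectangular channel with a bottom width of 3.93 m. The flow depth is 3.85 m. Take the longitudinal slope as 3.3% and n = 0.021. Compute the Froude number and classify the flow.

supercritical

Flow area A = b·y = 3.93 × 3.85 = 15.13 m². Wetted perimeter P = b + 2y = 3.93 + 2×3.85 = 11.63 m.
Hydraulic radius R = A/P = 15.13/11.63 = 1.301 m.
V = (1/n) R^(2/3) √S = (1/0.021) × 1.301^(2/3) × √0.033 = 10.31 m/s. Hydraulic depth D_h = A/T = 15.13/3.93 = 3.85 m.
Froude number Fr = V/√(g·D_h) = 10.31/√(9.81×3.85) = 1.68, which is greater than 1, so the flow is supercritical.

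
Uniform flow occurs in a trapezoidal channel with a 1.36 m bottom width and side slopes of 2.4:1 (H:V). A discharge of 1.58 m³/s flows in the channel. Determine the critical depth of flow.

At critical depth, Q² T / (g A³) = 1, i.e. A³/T = Q²/g = 1.58²/9.81 = 0.2545.
Try y = 0.293 m: A³/T = 0.07986 — short.
Try y = 0.459 m: A³/T = 0.4048 — over.
Try y = 0.405 m: A³/T = 0.255 — matches.

y_c = 0.405 m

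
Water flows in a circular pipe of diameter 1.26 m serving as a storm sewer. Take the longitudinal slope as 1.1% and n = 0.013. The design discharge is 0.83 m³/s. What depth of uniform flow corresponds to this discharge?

Manning's equation rearranged: A R^(2/3) = nQ / (1·√S) = 0.013 × 0.83 / (√0.011) = 0.1029.
At y = 0.277 m: A R^(2/3) = 0.06118 — short.
At y = 0.36 m: A R^(2/3) = 0.1028 — ≈ 0.1029.

y_n = 0.36 m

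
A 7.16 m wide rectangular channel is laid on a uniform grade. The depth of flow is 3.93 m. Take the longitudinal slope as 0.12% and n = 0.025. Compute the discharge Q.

Q = 59.3 m³/s

Flow area A = b·y = 7.16 × 3.93 = 28.14 m². Wetted perimeter P = b + 2y = 7.16 + 2×3.93 = 15.02 m.
Hydraulic radius R = A/P = 28.14/15.02 = 1.873 m.
Manning's equation: Q = (1/n) A R^(2/3) S^(1/2) = (1/0.025) × 28.14 × 1.873^(2/3) × 0.0012^(1/2) = 59.3 m³/s.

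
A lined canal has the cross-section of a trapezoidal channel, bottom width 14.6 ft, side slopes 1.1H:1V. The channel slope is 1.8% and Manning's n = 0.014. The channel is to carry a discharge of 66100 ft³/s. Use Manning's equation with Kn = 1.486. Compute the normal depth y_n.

y_n = 23.2 ft

Manning's equation rearranged: A R^(2/3) = nQ / (1.486·√S) = 0.014 × 66100 / (1.486 × √0.018) = 4642.
At y = 18.1 ft: A R^(2/3) = 2729 — low.
At y = 28 ft: A R^(2/3) = 7025 — high.
At y = 23.2 ft: A R^(2/3) = 4642 — close enough.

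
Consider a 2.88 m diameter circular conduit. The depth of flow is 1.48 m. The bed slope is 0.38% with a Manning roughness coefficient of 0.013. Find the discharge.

For a circular section of diameter D = 2.88 m at depth y = 1.48 m, the central angle is θ = 2 arccos(1 − 2y/D) = 3.197 rad. Then A = (D²/8)(θ − sin θ) = 3.372 m² and P = Dθ/2 = 4.604 m.
Hydraulic radius R = A/P = 3.372/4.604 = 0.7325 m.
Manning's equation: Q = (1/n) A R^(2/3) S^(1/2) = (1/0.013) × 3.372 × 0.7325^(2/3) × 0.0038^(1/2) = 13 m³/s.

Q = 13 m³/s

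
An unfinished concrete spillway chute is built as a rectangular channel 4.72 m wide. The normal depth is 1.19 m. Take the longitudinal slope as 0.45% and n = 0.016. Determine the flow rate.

Q = 20.1 m³/s

Flow area A = b·y = 4.72 × 1.19 = 5.617 m². Wetted perimeter P = b + 2y = 4.72 + 2×1.19 = 7.1 m.
Hydraulic radius R = A/P = 5.617/7.1 = 0.7911 m.
Manning's equation: Q = (1/n) A R^(2/3) S^(1/2) = (1/0.016) × 5.617 × 0.7911^(2/3) × 0.0045^(1/2) = 20.1 m³/s.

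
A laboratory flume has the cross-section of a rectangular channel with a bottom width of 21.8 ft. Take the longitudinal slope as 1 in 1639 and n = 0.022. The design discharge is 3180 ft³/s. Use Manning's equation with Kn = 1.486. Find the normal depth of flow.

y_n = 23 ft

Manning's equation rearranged: A R^(2/3) = nQ / (1.486·√S) = 0.022 × 3180 / (1.486 × √0.0006101) = 1906.
At y = 20.4 ft: A R^(2/3) = 1643 — too small.
At y = 27.1 ft: A R^(2/3) = 2318 — too large.
At y = 23 ft: A R^(2/3) = 1903 — ≈ 1906.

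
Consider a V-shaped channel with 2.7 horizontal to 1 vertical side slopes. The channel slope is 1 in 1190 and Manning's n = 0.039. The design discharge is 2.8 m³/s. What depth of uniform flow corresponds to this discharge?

y_n = 1.37 m

Manning's equation rearranged: A R^(2/3) = nQ / (1·√S) = 0.039 × 2.8 / (√0.0008403) = 3.767.
At y = 1.53 m: A R^(2/3) = 5.065 — over.
At y = 1.37 m: A R^(2/3) = 3.773 — matches.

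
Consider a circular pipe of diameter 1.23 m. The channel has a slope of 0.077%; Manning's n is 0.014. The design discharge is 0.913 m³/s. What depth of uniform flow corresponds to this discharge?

y_n = 0.872 m

Manning's equation rearranged: A R^(2/3) = nQ / (1·√S) = 0.014 × 0.913 / (√0.00077) = 0.4606.
Try y = 1.11 m: A R^(2/3) = 0.5776 — too large.
Try y = 0.872 m: A R^(2/3) = 0.4607 — matches.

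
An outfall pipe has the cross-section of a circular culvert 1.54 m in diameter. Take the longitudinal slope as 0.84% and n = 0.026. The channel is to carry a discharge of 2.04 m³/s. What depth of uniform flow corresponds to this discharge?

y_n = 0.848 m

Manning's equation rearranged: A R^(2/3) = nQ / (1·√S) = 0.026 × 2.04 / (√0.0084) = 0.5787.
At y = 0.756 m: A R^(2/3) = 0.4777 — low.
At y = 1.07 m: A R^(2/3) = 0.8173 — high.
At y = 0.848 m: A R^(2/3) = 0.5785 — ≈ 0.5787.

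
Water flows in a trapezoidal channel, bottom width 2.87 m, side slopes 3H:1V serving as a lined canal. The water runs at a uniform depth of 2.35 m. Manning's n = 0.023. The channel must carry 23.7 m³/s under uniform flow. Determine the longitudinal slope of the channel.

With bottom width b = 2.87 m and side slope z = 3: A = (b + zy)y = (2.87 + 3×2.35)×2.35 = 23.31 m²; P = b + 2y√(1+z²) = 2.87 + 2×2.35×3.162 = 17.73 m.
Hydraulic radius R = A/P = 23.31/17.73 = 1.315 m.
From Manning's equation, S = [nQ / (1 A R^(2/3))]² = [0.023 × 23.7 / (1 × 23.31 × 1.315^(2/3))]² = 0.00038.

S = 0.00038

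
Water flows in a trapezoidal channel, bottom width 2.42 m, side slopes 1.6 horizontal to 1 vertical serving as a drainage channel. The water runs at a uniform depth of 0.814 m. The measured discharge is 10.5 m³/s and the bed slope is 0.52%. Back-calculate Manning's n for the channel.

With bottom width b = 2.42 m and side slope z = 1.6: A = (b + zy)y = (2.42 + 1.6×0.814)×0.814 = 3.03 m²; P = b + 2y√(1+z²) = 2.42 + 2×0.814×1.887 = 5.492 m.
Hydraulic radius R = A/P = 3.03/5.492 = 0.5517 m.
Rearranging Manning's equation: n = (1/Q) A R^(2/3) S^(1/2) = (1/10.5) × 3.03 × 0.5517^(2/3) × √0.0052 = 0.014.

n = 0.014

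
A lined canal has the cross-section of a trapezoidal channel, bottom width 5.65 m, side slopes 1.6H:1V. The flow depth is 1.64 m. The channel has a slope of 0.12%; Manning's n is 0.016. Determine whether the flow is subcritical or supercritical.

With bottom width b = 5.65 m and side slope z = 1.6: A = (b + zy)y = (5.65 + 1.6×1.64)×1.64 = 13.57 m²; P = b + 2y√(1+z²) = 5.65 + 2×1.64×1.887 = 11.84 m.
Hydraulic radius R = A/P = 13.57/11.84 = 1.146 m.
V = (1/n) R^(2/3) √S = (1/0.016) × 1.146^(2/3) × √0.0012 = 2.371 m/s. Hydraulic depth D_h = A/T = 13.57/10.9 = 1.245 m.
Froude number Fr = V/√(g·D_h) = 2.371/√(9.81×1.245) = 0.678, which is less than 1, so the flow is subcritical.

subcritical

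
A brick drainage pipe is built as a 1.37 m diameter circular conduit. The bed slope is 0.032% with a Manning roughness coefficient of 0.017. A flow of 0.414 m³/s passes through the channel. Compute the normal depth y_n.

y_n = 0.721 m

Manning's equation rearranged: A R^(2/3) = nQ / (1·√S) = 0.017 × 0.414 / (√0.00032) = 0.3934.
At y = 0.803 m: A R^(2/3) = 0.4676 — high.
At y = 0.575 m: A R^(2/3) = 0.2654 — low.
At y = 0.721 m: A R^(2/3) = 0.3932 — ≈ 0.3934.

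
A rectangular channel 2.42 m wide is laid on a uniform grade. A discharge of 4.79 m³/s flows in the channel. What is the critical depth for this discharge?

For a rectangular channel, critical depth y_c = (q²/g)^(1/3) where q = Q/b = 4.79/2.42 = 1.979 m²/s.
So y_c = (1.979²/9.81)^(1/3) = 0.736 m.

y_c = 0.736 m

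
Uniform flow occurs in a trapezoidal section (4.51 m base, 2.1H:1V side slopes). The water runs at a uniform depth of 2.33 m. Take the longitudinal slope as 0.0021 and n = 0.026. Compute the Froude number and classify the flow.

subcritical

With bottom width b = 4.51 m and side slope z = 2.1: A = (b + zy)y = (4.51 + 2.1×2.33)×2.33 = 21.91 m²; P = b + 2y√(1+z²) = 4.51 + 2×2.33×2.326 = 15.35 m.
Hydraulic radius R = A/P = 21.91/15.35 = 1.427 m.
V = (1/n) R^(2/3) √S = (1/0.026) × 1.427^(2/3) × √0.0021 = 2.234 m/s. Hydraulic depth D_h = A/T = 21.91/14.3 = 1.533 m.
Froude number Fr = V/√(g·D_h) = 2.234/√(9.81×1.533) = 0.576, which is less than 1, so the flow is subcritical.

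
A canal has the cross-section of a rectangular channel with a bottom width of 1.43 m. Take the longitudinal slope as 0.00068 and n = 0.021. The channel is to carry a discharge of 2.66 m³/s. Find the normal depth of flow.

y_n = 2.25 m

Manning's equation rearranged: A R^(2/3) = nQ / (1·√S) = 0.021 × 2.66 / (√0.00068) = 2.142.
Trying y = 2.63 m: A R^(2/3) = 2.562 — high.
Trying y = 1.82 m: A R^(2/3) = 1.669 — low.
Trying y = 2.25 m: A R^(2/3) = 2.14 — matches.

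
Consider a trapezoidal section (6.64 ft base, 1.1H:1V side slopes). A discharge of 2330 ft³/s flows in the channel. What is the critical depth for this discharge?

y_c = 9.69 ft

At critical depth, Q² T / (g A³) = 1, i.e. A³/T = Q²/g = 2330²/32.2 = 168600.
At y = 8.05 ft: A³/T = 79700 — short.
At y = 11.9 ft: A³/T = 394400 — over.
At y = 9.69 ft: A³/T = 168500 — close enough.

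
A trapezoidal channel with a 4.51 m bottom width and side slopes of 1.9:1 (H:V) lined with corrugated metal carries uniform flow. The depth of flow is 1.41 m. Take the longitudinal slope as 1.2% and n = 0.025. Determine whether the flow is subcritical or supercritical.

supercritical

With bottom width b = 4.51 m and side slope z = 1.9: A = (b + zy)y = (4.51 + 1.9×1.41)×1.41 = 10.14 m²; P = b + 2y√(1+z²) = 4.51 + 2×1.41×2.147 = 10.56 m.
Hydraulic radius R = A/P = 10.14/10.56 = 0.9595 m.
V = (1/n) R^(2/3) √S = (1/0.025) × 0.9595^(2/3) × √0.012 = 4.263 m/s. Hydraulic depth D_h = A/T = 10.14/9.868 = 1.027 m.
Froude number Fr = V/√(g·D_h) = 4.263/√(9.81×1.027) = 1.34, which is greater than 1, so the flow is supercritical.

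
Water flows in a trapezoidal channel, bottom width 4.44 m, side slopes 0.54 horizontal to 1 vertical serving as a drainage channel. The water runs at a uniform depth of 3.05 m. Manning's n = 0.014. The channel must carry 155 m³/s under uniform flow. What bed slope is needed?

With bottom width b = 4.44 m and side slope z = 0.54: A = (b + zy)y = (4.44 + 0.54×3.05)×3.05 = 18.57 m²; P = b + 2y√(1+z²) = 4.44 + 2×3.05×1.136 = 11.37 m.
Hydraulic radius R = A/P = 18.57/11.37 = 1.632 m.
From Manning's equation, S = [nQ / (1 A R^(2/3))]² = [0.014 × 155 / (1 × 18.57 × 1.632^(2/3))]² = 0.00711.

S = 0.00711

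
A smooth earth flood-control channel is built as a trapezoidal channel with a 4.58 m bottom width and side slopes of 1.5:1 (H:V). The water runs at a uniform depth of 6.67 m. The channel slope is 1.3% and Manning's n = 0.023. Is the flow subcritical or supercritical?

With bottom width b = 4.58 m and side slope z = 1.5: A = (b + zy)y = (4.58 + 1.5×6.67)×6.67 = 97.28 m²; P = b + 2y√(1+z²) = 4.58 + 2×6.67×1.803 = 28.63 m.
Hydraulic radius R = A/P = 97.28/28.63 = 3.398 m.
V = (1/n) R^(2/3) √S = (1/0.023) × 3.398^(2/3) × √0.013 = 11.2 m/s. Hydraulic depth D_h = A/T = 97.28/24.59 = 3.956 m.
Froude number Fr = V/√(g·D_h) = 11.2/√(9.81×3.956) = 1.8, which is greater than 1, so the flow is supercritical.

supercritical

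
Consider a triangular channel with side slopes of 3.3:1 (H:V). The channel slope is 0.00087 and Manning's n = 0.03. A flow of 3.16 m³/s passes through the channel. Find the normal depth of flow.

Manning's equation rearranged: A R^(2/3) = nQ / (1·√S) = 0.03 × 3.16 / (√0.00087) = 3.214.
Trying y = 0.848 m: A R^(2/3) = 1.301 — short.
Trying y = 1.19 m: A R^(2/3) = 3.21 — ≈ 3.214.

y_n = 1.19 m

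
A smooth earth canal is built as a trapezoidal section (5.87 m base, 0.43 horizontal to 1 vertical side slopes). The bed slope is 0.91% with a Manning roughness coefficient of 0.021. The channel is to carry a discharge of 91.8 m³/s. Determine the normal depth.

y_n = 2.3 m

Manning's equation rearranged: A R^(2/3) = nQ / (1·√S) = 0.021 × 91.8 / (√0.0091) = 20.21.
At y = 2.61 m: A R^(2/3) = 24.75 — over.
At y = 1.64 m: A R^(2/3) = 11.78 — short.
At y = 2.3 m: A R^(2/3) = 20.21 — matches.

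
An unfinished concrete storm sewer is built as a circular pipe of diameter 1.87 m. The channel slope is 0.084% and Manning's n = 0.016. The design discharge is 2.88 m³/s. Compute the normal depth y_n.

y_n = 1.47 m

Manning's equation rearranged: A R^(2/3) = nQ / (1·√S) = 0.016 × 2.88 / (√0.00084) = 1.59.
Trying y = 1.16 m: A R^(2/3) = 1.169 — short.
Trying y = 1.61 m: A R^(2/3) = 1.72 — over.
Trying y = 1.47 m: A R^(2/3) = 1.589 — close enough.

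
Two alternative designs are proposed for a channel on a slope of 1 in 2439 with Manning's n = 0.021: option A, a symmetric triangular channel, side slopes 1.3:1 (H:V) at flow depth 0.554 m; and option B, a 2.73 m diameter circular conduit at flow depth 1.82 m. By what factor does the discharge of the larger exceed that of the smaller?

Channel A: For a triangular section with side slope z = 1.3: A = zy² = 1.3×0.554² = 0.399 m²; P = 2y√(1+z²) = 2×0.554×1.64 = 1.817 m. Hydraulic radius R = A/P = 0.399/1.817 = 0.2196 m. Q_A = (1/0.021)·0.399·0.2196^(2/3)·√0.00041 = 0.14 m³/s.
Channel B: For a circular section of diameter D = 2.73 m at depth y = 1.82 m, the central angle is θ = 2 arccos(1 − 2y/D) = 3.821 rad. Then A = (D²/8)(θ − sin θ) = 4.145 m² and P = Dθ/2 = 5.216 m. Hydraulic radius R = A/P = 4.145/5.216 = 0.7948 m. Q_B = (1/0.021)·4.145·0.7948^(2/3)·√0.00041 = 3.43 m³/s.
The larger discharge is 3.43 m³/s and the smaller is 0.14 m³/s; the ratio is 24.5.

24.5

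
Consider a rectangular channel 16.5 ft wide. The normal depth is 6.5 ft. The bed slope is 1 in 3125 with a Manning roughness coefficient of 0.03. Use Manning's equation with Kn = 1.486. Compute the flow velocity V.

Flow area A = b·y = 16.5 × 6.5 = 107.2 ft². Wetted perimeter P = b + 2y = 16.5 + 2×6.5 = 29.5 ft.
Hydraulic radius R = A/P = 107.2/29.5 = 3.636 ft.
From Manning's equation, V = (1.486/n) R^(2/3) S^(1/2) = (1.486/0.03) × 3.636^(2/3) × 0.00032^(1/2) = 2.1 ft/s.

V = 2.1 ft/s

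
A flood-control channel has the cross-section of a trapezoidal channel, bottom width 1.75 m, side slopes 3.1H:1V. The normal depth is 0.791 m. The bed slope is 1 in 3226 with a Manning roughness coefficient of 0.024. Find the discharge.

With bottom width b = 1.75 m and side slope z = 3.1: A = (b + zy)y = (1.75 + 3.1×0.791)×0.791 = 3.324 m²; P = b + 2y√(1+z²) = 1.75 + 2×0.791×3.257 = 6.903 m.
Hydraulic radius R = A/P = 3.324/6.903 = 0.4815 m.
Manning's equation: Q = (1/n) A R^(2/3) S^(1/2) = (1/0.024) × 3.324 × 0.4815^(2/3) × 0.00031^(1/2) = 1.5 m³/s.

Q = 1.5 m³/s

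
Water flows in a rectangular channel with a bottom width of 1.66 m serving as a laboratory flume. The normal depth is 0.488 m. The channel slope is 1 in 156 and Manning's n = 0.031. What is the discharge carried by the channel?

Flow area A = b·y = 1.66 × 0.488 = 0.8101 m². Wetted perimeter P = b + 2y = 1.66 + 2×0.488 = 2.636 m.
Hydraulic radius R = A/P = 0.8101/2.636 = 0.3073 m.
Manning's equation: Q = (1/n) A R^(2/3) S^(1/2) = (1/0.031) × 0.8101 × 0.3073^(2/3) × 0.00641^(1/2) = 0.953 m³/s.

Q = 0.953 m³/s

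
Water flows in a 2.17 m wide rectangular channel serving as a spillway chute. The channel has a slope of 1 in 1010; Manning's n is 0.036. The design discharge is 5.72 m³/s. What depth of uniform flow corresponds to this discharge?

y_n = 3.43 m

Manning's equation rearranged: A R^(2/3) = nQ / (1·√S) = 0.036 × 5.72 / (√0.0009901) = 6.544.
Trying y = 2.75 m: A R^(2/3) = 5.048 — low.
Trying y = 3.71 m: A R^(2/3) = 7.164 — high.
Trying y = 3.43 m: A R^(2/3) = 6.543 — ≈ 6.544.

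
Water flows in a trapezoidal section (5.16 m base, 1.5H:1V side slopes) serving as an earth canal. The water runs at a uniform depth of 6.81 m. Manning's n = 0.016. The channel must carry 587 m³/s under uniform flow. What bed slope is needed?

With bottom width b = 5.16 m and side slope z = 1.5: A = (b + zy)y = (5.16 + 1.5×6.81)×6.81 = 104.7 m²; P = b + 2y√(1+z²) = 5.16 + 2×6.81×1.803 = 29.71 m.
Hydraulic radius R = A/P = 104.7/29.71 = 3.524 m.
From Manning's equation, S = [nQ / (1 A R^(2/3))]² = [0.016 × 587 / (1 × 104.7 × 3.524^(2/3))]² = 0.0015.

S = 0.0015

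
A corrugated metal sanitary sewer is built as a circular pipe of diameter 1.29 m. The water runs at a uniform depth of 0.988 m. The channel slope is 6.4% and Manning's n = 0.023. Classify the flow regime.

For a circular section of diameter D = 1.29 m at depth y = 0.988 m, the central angle is θ = 2 arccos(1 − 2y/D) = 4.263 rad. Then A = (D²/8)(θ − sin θ) = 1.074 m² and P = Dθ/2 = 2.75 m.
Hydraulic radius R = A/P = 1.074/2.75 = 0.3906 m.
V = (1/n) R^(2/3) √S = (1/0.023) × 0.3906^(2/3) × √0.064 = 5.878 m/s. Hydraulic depth D_h = A/T = 1.074/1.092 = 0.9832 m.
Froude number Fr = V/√(g·D_h) = 5.878/√(9.81×0.9832) = 1.89, which is greater than 1, so the flow is supercritical.

supercritical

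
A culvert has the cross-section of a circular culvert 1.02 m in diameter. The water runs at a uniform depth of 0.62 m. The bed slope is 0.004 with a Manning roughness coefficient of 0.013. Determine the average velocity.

For a circular section of diameter D = 1.02 m at depth y = 0.62 m, the central angle is θ = 2 arccos(1 − 2y/D) = 3.576 rad. Then A = (D²/8)(θ − sin θ) = 0.5199 m² and P = Dθ/2 = 1.824 m.
Hydraulic radius R = A/P = 0.5199/1.824 = 0.285 m.
From Manning's equation, V = (1/n) R^(2/3) S^(1/2) = (1/0.013) × 0.285^(2/3) × 0.004^(1/2) = 2.11 m/s.

V = 2.11 m/s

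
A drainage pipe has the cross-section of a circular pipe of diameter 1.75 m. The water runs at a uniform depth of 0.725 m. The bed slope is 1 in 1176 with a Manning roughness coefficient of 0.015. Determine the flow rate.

For a circular section of diameter D = 1.75 m at depth y = 0.725 m, the central angle is θ = 2 arccos(1 − 2y/D) = 2.797 rad. Then A = (D²/8)(θ − sin θ) = 0.9414 m² and P = Dθ/2 = 2.447 m.
Hydraulic radius R = A/P = 0.9414/2.447 = 0.3847 m.
Manning's equation: Q = (1/n) A R^(2/3) S^(1/2) = (1/0.015) × 0.9414 × 0.3847^(2/3) × 0.0008503^(1/2) = 0.968 m³/s.

Q = 0.968 m³/s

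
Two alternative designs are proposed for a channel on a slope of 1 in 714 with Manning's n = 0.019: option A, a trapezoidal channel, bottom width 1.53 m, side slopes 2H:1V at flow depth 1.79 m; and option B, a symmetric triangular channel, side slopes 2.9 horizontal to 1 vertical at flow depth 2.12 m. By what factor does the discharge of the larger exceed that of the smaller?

1.47

Channel A: With bottom width b = 1.53 m and side slope z = 2: A = (b + zy)y = (1.53 + 2×1.79)×1.79 = 9.147 m²; P = b + 2y√(1+z²) = 1.53 + 2×1.79×2.236 = 9.535 m. Hydraulic radius R = A/P = 9.147/9.535 = 0.9593 m. Q_A = (1/0.019)·9.147·0.9593^(2/3)·√0.001401 = 17.52 m³/s.
Channel B: For a triangular section with side slope z = 2.9: A = zy² = 2.9×2.12² = 13.03 m²; P = 2y√(1+z²) = 2×2.12×3.068 = 13.01 m. Hydraulic radius R = A/P = 13.03/13.01 = 1.002 m. Q_B = (1/0.019)·13.03·1.002^(2/3)·√0.001401 = 25.71 m³/s.
The larger discharge is 25.71 m³/s and the smaller is 17.52 m³/s; the ratio is 1.47.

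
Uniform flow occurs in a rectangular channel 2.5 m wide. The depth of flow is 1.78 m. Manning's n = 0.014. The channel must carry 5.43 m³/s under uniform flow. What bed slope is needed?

Flow area A = b·y = 2.5 × 1.78 = 4.45 m². Wetted perimeter P = b + 2y = 2.5 + 2×1.78 = 6.06 m.
Hydraulic radius R = A/P = 4.45/6.06 = 0.7343 m.
From Manning's equation, S = [nQ / (1 A R^(2/3))]² = [0.014 × 5.43 / (1 × 4.45 × 0.7343^(2/3))]² = 0.000441.

S = 0.000441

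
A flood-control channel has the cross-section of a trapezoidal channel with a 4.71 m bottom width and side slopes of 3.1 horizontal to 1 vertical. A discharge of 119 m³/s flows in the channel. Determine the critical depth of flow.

y_c = 2.48 m

At critical depth, Q² T / (g A³) = 1, i.e. A³/T = Q²/g = 119²/9.81 = 1444.
Trying y = 1.7 m: A³/T = 320.2 — low.
Trying y = 2.93 m: A³/T = 2885 — high.
Trying y = 2.48 m: A³/T = 1447 — ≈ 1444.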